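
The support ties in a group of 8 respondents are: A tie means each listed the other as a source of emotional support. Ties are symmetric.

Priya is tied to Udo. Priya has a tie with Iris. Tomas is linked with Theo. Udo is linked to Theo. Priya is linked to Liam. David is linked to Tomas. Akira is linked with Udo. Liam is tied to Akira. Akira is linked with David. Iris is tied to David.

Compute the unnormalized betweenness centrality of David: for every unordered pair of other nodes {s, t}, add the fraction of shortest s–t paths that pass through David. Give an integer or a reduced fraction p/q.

Pairs whose geodesics pass through David — Theo–Iris: 1/2; Tomas–Iris: 1; Tomas–Priya: 1/2; Tomas–Liam: 1; Tomas–Akira: 1; Iris–Akira: 1.
All other pairs contribute 0.
Summing the contributions gives betweenness(David) = 5.

5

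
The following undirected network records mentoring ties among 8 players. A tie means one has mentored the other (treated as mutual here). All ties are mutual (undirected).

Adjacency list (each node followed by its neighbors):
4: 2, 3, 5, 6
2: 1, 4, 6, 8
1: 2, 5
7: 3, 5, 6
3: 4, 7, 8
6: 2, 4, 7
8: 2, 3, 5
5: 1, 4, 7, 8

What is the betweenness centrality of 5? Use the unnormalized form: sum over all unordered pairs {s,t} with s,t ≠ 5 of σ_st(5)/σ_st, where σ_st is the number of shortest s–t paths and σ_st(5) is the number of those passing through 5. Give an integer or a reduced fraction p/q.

Pairs whose geodesics pass through 5 — 8–4: 1/3; 8–1: 1/2; 8–7: 1/2; 4–1: 1/2; 4–7: 1/3; 1–7: 1; 1–3: 3/5.
All other pairs contribute 0.
Summing the contributions gives betweenness(5) = 113/30.

113/30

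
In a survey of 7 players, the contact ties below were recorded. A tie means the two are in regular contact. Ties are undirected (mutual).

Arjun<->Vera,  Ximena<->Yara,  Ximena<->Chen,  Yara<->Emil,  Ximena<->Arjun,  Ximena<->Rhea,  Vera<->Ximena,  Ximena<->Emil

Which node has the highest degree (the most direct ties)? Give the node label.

Ximena

Degrees — Arjun:2, Chen:1, Emil:2, Rhea:1, Vera:2, Ximena:6, Yara:2.
The maximum is 6, attained only by Ximena.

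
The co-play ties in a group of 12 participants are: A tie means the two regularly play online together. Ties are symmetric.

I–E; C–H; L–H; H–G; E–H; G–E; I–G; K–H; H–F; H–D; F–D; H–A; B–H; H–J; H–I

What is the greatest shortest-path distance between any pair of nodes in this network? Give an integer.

Eccentricity of each node (its greatest distance to any other): A:2, B:2, C:2, D:2, E:2, F:2, G:2, H:1, I:2, J:2, K:2, L:2.
The maximum eccentricity is 2, realized for instance by the pair C–E via C – H – E. So the diameter is 2.

2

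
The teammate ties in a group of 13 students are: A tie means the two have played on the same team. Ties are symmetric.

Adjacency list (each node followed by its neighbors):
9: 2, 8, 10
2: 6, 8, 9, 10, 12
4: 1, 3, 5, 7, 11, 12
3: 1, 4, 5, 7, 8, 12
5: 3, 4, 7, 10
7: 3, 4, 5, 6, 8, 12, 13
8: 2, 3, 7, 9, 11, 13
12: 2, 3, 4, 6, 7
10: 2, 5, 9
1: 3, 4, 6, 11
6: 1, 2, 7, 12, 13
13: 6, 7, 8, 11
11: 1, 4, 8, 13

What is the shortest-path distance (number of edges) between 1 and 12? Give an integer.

2

One shortest route is 1 – 6 – 12, which uses 2 edges, and 1 and 12 are not directly tied, so nothing shorter exists. So d(1,12) = 2.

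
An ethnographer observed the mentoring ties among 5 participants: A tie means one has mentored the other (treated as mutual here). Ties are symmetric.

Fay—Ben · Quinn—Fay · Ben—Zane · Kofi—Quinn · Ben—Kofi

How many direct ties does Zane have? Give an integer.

1

Zane is directly tied to Ben. That is 1 neighbor, so the degree of Zane is 1.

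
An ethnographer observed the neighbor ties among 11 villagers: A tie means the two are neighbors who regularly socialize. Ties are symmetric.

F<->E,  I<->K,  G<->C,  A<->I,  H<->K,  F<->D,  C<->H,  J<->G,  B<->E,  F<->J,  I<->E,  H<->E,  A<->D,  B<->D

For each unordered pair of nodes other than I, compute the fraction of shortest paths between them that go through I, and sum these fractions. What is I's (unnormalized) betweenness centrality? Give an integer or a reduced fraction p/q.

Pairs whose geodesics pass through I — B–K: 1/2; E–K: 1/2; E–A: 1; F–K: 1/2; J–K: 1/3; C–A: 2/2; H–A: 2/2; K–A: 1; K–D: 1.
All other pairs contribute 0.
Summing the contributions gives betweenness(I) = 41/6.

41/6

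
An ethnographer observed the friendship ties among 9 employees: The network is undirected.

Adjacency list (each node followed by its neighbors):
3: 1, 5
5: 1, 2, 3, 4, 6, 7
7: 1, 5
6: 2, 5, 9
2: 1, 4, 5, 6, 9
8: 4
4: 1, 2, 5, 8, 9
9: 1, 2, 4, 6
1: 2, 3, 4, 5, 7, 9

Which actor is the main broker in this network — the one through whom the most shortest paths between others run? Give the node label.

Unnormalized betweenness of each node: 1:23/4, 2:5/4, 3:0, 4:29/4, 5:13/2, 6:1/4, 7:0, 8:0, 9:1.
4 has the largest value, 29/4, making it the main broker — the node through which the most shortest paths run.

4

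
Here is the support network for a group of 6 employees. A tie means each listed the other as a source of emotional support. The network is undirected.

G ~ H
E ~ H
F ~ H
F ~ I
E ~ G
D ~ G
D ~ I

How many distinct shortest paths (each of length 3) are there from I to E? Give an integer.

2

The shortest distance is 3. The length-3 paths are: I–D–G–E; I–F–H–E.
That gives 2 distinct shortest paths.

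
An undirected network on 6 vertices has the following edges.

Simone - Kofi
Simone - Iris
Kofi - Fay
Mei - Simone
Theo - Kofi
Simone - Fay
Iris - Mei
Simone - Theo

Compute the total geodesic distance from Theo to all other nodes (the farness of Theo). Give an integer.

8

Distances from Theo: Fay:2, Iris:2, Kofi:1, Mei:2, Simone:1.
Sum = 2 + 2 + 1 + 2 + 1 = 8.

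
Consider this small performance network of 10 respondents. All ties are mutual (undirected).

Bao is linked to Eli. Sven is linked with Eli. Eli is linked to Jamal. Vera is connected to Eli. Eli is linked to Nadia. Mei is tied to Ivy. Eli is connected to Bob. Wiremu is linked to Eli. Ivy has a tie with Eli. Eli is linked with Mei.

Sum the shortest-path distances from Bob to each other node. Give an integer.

17

Distances from Bob: Bao:2, Eli:1, Ivy:2, Jamal:2, Mei:2, Nadia:2, Sven:2, Vera:2, Wiremu:2.
Sum = 2 + 1 + 2 + 2 + 2 + 2 + 2 + 2 + 2 = 17.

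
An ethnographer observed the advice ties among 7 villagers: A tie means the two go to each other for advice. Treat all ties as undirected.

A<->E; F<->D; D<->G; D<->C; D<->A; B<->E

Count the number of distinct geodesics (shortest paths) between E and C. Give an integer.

The shortest distance is 3, and the only length-3 path is E–A–D–C. So there is exactly 1 shortest path.

1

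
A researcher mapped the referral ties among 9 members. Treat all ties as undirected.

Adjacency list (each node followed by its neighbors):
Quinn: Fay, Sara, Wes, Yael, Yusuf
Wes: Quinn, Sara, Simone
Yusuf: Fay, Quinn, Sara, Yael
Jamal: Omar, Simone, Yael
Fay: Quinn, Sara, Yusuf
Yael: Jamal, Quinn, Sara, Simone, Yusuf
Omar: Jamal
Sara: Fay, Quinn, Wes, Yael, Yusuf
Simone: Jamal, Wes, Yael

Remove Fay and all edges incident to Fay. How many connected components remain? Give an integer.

Fay's neighbors (Quinn, Sara, and Yusuf) remain reachable from one another through other ties, so the rest of the network stays in one piece.

1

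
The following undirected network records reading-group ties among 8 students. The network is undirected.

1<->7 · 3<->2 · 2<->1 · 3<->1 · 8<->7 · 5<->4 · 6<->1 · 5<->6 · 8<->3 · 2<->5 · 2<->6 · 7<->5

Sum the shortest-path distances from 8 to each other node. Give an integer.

14

Distances from 8: 1:2, 2:2, 3:1, 4:3, 5:2, 6:3, 7:1.
Sum = 2 + 2 + 1 + 3 + 2 + 3 + 1 = 14.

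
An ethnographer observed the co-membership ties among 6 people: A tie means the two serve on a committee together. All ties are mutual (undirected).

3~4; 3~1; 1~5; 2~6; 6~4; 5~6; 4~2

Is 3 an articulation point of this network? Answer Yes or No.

No

Even without 3, every remaining node can still reach every other (the residual graph is connected), so 3 is not a cut vertex.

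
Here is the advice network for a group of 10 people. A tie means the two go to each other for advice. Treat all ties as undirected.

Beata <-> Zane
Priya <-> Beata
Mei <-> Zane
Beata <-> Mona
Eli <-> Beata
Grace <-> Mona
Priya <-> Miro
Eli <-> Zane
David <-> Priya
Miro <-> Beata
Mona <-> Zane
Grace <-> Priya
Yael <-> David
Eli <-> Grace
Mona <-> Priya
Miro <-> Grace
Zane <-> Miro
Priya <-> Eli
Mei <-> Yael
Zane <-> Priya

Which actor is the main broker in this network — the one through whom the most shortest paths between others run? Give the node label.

Unnormalized betweenness of each node: Beata:3/4, David:4, Eli:3/4, Grace:3/4, Mei:3, Miro:3/4, Mona:3/4, Priya:21/2, Yael:1, Zane:35/4.
Priya has the largest value, 21/2, making it the main broker — the node through which the most shortest paths run.

Priya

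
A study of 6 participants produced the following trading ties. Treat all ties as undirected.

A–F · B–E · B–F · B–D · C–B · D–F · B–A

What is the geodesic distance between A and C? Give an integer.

2

One shortest route is A – B – C, which uses 2 edges, and A and C are not directly tied, so nothing shorter exists. So d(A,C) = 2.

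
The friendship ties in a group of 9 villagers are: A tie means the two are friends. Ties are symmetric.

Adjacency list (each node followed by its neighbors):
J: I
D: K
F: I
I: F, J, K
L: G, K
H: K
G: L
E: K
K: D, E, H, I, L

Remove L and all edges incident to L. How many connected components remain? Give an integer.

Without L, the remaining ties split the others into: {D, E, F, H, I, J, K}; {G}.
That's 2 separate components.

2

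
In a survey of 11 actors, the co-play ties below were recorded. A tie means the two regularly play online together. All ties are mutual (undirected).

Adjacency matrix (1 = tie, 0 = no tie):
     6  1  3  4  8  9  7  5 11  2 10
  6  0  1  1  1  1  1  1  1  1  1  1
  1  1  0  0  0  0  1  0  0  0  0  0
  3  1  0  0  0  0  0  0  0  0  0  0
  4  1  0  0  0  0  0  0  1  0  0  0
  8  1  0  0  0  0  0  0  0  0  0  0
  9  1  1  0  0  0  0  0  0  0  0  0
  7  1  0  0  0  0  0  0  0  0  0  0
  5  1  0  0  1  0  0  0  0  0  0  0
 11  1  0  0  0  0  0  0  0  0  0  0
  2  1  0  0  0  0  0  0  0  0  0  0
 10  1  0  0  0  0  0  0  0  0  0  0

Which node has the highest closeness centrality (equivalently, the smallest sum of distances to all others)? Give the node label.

Farness (sum of distances to all others) for each node — 1:18, 2:19, 3:19, 4:18, 5:18, 6:10, 7:19, 8:19, 9:18, 10:19, 11:19.
The smallest farness is 10, for 6, so 6 has the highest closeness.

6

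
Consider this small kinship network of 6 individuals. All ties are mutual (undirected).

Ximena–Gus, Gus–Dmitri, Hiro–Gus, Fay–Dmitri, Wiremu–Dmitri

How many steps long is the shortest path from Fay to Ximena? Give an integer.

One shortest route is Fay – Dmitri – Gus – Ximena, which uses 3 edges, and at distance 2 from Fay we only reach {Gus, Wiremu}, which does not include Ximena. So d(Fay,Ximena) = 3.

3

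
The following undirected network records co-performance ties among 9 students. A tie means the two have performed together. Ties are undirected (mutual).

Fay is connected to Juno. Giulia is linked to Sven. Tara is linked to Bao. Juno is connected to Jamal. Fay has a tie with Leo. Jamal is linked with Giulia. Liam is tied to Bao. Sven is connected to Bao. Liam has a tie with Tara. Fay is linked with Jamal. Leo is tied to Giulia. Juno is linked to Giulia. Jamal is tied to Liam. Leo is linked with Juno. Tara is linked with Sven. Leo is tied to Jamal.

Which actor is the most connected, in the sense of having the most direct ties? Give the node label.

Degrees — Bao:3, Fay:3, Giulia:4, Jamal:5, Juno:4, Leo:4, Liam:3, Sven:3, Tara:3.
The maximum is 5, attained only by Jamal.

Jamal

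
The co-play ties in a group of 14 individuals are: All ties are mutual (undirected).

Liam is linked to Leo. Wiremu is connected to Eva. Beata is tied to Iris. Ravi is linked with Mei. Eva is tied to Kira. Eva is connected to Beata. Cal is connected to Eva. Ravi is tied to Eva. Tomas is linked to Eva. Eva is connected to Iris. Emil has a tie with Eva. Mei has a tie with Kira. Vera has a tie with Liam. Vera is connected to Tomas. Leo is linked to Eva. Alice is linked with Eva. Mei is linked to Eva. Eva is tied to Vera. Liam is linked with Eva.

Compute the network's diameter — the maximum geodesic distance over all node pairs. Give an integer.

2

Eccentricity of each node (its greatest distance to any other): Alice:2, Beata:2, Cal:2, Emil:2, Eva:1, Iris:2, Kira:2, Leo:2, Liam:2, Mei:2, Ravi:2, Tomas:2, Vera:2, Wiremu:2.
The maximum eccentricity is 2, realized for instance by the pair Beata–Leo via Beata – Eva – Leo. So the diameter is 2.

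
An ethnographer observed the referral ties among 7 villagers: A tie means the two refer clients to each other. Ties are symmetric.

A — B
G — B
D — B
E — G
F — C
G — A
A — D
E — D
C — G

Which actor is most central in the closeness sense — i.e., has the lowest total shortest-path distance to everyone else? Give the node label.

G

Farness (sum of distances to all others) for each node — A:10, B:10, C:11, D:12, E:11, F:16, G:8.
The smallest farness is 8, for G, so G has the highest closeness.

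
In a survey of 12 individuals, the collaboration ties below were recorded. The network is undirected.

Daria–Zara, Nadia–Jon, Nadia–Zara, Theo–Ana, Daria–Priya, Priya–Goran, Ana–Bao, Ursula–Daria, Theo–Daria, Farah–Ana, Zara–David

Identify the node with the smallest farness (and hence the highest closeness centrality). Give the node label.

Farness (sum of distances to all others) for each node — Ana:31, Bao:41, Daria:21, David:35, Farah:41, Goran:39, Jon:43, Nadia:33, Priya:29, Theo:25, Ursula:31, Zara:25.
The smallest farness is 21, for Daria, so Daria has the highest closeness.

Daria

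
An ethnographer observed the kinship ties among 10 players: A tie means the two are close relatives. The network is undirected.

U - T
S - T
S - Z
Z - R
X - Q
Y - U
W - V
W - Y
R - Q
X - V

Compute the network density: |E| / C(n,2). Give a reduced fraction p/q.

2/9

There are 10 edges and 10 nodes, so the maximum possible is C(10,2) = 45.
Density = 10/45 = 2/9.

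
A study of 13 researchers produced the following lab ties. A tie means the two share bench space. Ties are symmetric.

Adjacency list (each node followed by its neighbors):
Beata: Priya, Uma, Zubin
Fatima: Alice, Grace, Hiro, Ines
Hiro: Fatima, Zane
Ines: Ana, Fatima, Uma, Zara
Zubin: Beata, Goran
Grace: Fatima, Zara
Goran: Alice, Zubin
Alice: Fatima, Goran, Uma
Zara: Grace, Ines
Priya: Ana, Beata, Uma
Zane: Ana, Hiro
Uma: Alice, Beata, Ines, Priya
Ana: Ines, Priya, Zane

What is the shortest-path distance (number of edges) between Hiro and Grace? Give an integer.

2

One shortest route is Hiro – Fatima – Grace, which uses 2 edges, and Hiro and Grace are not directly tied, so nothing shorter exists. So d(Hiro,Grace) = 2.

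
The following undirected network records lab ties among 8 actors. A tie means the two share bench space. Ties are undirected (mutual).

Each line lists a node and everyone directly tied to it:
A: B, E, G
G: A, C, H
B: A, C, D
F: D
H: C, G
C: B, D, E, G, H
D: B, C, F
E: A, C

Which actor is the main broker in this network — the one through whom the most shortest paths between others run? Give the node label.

Unnormalized betweenness of each node: A:3/2, B:7/3, C:19/2, D:6, E:1/3, F:0, G:4/3, H:0.
C has the largest value, 19/2, making it the main broker — the node through which the most shortest paths run.

C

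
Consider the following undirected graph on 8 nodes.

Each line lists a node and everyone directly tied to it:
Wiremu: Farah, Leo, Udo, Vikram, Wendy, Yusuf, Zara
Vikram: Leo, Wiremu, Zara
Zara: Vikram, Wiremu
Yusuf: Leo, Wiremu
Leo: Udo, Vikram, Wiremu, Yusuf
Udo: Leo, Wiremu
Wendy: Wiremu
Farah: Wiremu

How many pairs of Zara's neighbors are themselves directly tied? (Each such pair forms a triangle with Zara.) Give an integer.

Zara's neighbors: Vikram and Wiremu.
Neighbor pairs that are themselves tied: Zara–Vikram–Wiremu. Each forms one triangle with Zara, for 1 in total.

1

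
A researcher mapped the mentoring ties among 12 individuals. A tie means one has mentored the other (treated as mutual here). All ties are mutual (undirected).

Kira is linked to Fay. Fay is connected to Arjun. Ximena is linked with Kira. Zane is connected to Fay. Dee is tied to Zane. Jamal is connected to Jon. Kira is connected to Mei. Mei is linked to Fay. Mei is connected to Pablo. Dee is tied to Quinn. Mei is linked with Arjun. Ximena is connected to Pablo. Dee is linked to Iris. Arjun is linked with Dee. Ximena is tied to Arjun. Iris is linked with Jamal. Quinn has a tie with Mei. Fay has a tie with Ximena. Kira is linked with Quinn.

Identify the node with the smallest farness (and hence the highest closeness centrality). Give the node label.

Dee

Farness (sum of distances to all others) for each node — Arjun:21, Dee:20, Fay:23, Iris:26, Jamal:34, Jon:44, Kira:24, Mei:23, Pablo:31, Quinn:22, Ximena:24, Zane:24.
The smallest farness is 20, for Dee, so Dee has the highest closeness.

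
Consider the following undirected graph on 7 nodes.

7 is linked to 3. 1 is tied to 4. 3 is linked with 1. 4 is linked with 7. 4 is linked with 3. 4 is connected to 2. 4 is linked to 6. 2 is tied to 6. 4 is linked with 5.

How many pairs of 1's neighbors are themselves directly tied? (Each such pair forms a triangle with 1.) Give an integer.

1's neighbors: 3 and 4.
Neighbor pairs that are themselves tied: 1–3–4. Each forms one triangle with 1, for 1 in total.

1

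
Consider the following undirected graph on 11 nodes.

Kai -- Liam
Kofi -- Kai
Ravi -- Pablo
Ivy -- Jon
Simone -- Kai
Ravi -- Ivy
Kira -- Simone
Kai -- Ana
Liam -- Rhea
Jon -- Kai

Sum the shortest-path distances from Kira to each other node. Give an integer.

34

Distances from Kira: Ana:3, Ivy:4, Jon:3, Kai:2, Kofi:3, Liam:3, Pablo:6, Ravi:5, Rhea:4, Simone:1.
Sum = 3 + 4 + 3 + 2 + 3 + 3 + 6 + 5 + 4 + 1 = 34.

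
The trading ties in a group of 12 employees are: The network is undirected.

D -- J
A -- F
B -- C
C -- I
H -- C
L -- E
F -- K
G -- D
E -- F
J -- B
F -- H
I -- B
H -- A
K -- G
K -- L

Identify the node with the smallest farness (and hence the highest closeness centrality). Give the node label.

Farness (sum of distances to all others) for each node — A:28, B:29, C:26, D:30, E:31, F:23, G:28, H:24, I:32, J:31, K:25, L:33.
The smallest farness is 23, for F, so F has the highest closeness.

F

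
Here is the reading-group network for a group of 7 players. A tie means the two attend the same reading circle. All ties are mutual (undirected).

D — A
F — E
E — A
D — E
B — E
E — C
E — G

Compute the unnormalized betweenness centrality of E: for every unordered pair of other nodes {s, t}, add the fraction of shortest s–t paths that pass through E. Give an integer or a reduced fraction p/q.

14

Pairs whose geodesics pass through E — C–A: 1; C–B: 1; C–G: 1; C–F: 1; C–D: 1; A–B: 1; A–G: 1; A–F: 1; B–G: 1; B–F: 1; B–D: 1; G–F: 1; G–D: 1; F–D: 1.
All other pairs contribute 0.
Summing the contributions gives betweenness(E) = 14.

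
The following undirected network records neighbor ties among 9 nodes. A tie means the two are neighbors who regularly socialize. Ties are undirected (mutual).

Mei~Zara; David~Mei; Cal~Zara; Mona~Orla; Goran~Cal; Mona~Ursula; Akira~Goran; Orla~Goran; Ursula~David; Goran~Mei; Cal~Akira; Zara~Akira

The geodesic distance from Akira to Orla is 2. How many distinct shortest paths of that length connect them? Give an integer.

The shortest distance is 2, and the only length-2 path is Akira–Goran–Orla. So there is exactly 1 shortest path.

1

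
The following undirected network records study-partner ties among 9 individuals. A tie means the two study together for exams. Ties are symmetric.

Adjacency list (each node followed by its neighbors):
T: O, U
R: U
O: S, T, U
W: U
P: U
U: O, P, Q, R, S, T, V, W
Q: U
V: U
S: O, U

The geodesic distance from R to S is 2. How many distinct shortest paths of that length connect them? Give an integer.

1

The shortest distance is 2, and the only length-2 path is R–U–S. So there is exactly 1 shortest path.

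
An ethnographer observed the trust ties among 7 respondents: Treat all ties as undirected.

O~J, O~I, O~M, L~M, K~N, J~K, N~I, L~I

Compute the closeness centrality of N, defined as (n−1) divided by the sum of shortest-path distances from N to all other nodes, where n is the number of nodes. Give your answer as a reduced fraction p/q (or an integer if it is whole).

6/11

Distances from N: I:1, J:2, K:1, L:2, M:3, O:2. Sum = 11.
n = 7, so closeness = 6/11.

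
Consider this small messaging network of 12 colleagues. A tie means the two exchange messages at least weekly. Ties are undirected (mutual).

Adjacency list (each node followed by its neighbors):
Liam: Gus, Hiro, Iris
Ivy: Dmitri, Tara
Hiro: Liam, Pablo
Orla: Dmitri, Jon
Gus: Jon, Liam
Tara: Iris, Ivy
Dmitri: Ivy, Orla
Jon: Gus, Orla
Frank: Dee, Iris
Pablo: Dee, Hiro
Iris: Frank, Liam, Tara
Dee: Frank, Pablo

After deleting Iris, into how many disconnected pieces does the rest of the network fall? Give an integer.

Iris's neighbors (Frank, Liam, and Tara) remain reachable from one another through other ties, so the rest of the network stays in one piece.

1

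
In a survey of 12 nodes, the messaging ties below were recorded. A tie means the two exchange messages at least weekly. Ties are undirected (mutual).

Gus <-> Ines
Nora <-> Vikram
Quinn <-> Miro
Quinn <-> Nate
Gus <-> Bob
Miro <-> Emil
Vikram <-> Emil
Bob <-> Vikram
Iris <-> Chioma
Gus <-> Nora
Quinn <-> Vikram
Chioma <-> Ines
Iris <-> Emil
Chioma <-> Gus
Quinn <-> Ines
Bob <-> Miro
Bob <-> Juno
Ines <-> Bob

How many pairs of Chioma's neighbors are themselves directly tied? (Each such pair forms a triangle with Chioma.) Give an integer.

Chioma's neighbors: Gus, Ines, and Iris.
Neighbor pairs that are themselves tied: Chioma–Gus–Ines. Each forms one triangle with Chioma, for 1 in total.

1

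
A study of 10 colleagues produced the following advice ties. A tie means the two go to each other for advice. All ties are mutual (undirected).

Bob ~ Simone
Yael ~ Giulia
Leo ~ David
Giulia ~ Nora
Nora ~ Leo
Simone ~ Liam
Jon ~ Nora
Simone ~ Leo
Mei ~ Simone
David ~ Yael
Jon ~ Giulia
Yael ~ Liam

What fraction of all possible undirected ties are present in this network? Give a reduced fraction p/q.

There are 12 edges and 10 nodes, so the maximum possible is C(10,2) = 45.
Density = 12/45 = 4/15.

4/15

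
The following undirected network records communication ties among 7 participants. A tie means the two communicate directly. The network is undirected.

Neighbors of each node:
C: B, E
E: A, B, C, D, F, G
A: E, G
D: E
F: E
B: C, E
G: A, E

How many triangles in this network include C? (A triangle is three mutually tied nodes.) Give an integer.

1

C's neighbors: B and E.
Neighbor pairs that are themselves tied: C–B–E. Each forms one triangle with C, for 1 in total.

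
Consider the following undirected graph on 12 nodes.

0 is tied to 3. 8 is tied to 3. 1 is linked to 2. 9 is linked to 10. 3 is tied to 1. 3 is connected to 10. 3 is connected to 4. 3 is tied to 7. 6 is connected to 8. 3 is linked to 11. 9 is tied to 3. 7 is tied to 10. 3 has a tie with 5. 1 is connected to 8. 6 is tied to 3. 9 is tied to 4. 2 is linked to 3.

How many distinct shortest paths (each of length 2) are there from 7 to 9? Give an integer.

The shortest distance is 2. The length-2 paths are: 7–3–9; 7–10–9.
That gives 2 distinct shortest paths.

2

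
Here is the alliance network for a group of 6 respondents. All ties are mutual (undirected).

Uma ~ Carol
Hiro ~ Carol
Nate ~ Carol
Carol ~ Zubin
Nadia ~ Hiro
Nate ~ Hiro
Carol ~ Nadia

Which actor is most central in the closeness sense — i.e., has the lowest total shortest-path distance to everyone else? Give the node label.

Farness (sum of distances to all others) for each node — Carol:5, Hiro:7, Nadia:8, Nate:8, Uma:9, Zubin:9.
The smallest farness is 5, for Carol, so Carol has the highest closeness.

Carol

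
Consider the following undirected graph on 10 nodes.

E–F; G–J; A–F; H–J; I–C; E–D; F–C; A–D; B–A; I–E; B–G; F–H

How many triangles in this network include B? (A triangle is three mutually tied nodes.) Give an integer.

0

B's neighbors are A and G, but none of them are tied to each other, so no triangle contains B.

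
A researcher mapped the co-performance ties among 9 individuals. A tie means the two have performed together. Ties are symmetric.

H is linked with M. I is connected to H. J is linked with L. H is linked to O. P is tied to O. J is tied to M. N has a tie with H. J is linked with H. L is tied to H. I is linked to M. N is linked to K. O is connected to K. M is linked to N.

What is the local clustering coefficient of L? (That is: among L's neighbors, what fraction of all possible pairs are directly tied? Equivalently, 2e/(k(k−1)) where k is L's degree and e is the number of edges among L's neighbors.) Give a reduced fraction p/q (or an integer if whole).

L's neighbors: H and J (k = 2).
Possible neighbor pairs: C(2,2) = 1. Edges among them: H–J → e = 1.
Clustering(L) = 1/1.

1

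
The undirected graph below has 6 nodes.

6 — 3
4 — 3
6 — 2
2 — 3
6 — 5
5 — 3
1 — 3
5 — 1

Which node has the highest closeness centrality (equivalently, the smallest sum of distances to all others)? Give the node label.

3

Farness (sum of distances to all others) for each node — 1:8, 2:8, 3:5, 4:9, 5:7, 6:7.
The smallest farness is 5, for 3, so 3 has the highest closeness.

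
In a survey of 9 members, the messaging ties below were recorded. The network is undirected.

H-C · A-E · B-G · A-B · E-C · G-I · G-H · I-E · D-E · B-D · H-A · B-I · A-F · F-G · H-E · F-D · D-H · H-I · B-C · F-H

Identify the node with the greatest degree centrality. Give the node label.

Degrees — A:4, B:5, C:3, D:4, E:5, F:4, G:4, H:7, I:4.
The maximum is 7, attained only by H.

H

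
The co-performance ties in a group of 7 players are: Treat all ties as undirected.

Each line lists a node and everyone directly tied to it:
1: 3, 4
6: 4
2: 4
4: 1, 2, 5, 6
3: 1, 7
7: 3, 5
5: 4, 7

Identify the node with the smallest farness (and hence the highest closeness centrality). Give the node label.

Farness (sum of distances to all others) for each node — 1:10, 2:13, 3:12, 4:8, 5:10, 6:13, 7:12.
The smallest farness is 8, for 4, so 4 has the highest closeness.

4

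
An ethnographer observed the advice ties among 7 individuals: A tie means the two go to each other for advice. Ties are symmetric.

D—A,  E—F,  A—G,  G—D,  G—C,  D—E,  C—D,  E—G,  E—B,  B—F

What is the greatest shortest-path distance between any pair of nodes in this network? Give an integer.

Eccentricity of each node (its greatest distance to any other): A:3, B:3, C:3, D:2, E:2, F:3, G:2.
The maximum eccentricity is 3, realized for instance by the pair B–A via B – E – G – A. So the diameter is 3.

3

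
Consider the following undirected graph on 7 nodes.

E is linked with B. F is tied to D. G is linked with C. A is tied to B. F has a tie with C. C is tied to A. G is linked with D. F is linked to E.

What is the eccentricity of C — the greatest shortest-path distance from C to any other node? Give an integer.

Distances from C: A:1, B:2, D:2, E:2, F:1, G:1.
The largest is 2 (to D, B, and E), so the eccentricity of C is 2.

2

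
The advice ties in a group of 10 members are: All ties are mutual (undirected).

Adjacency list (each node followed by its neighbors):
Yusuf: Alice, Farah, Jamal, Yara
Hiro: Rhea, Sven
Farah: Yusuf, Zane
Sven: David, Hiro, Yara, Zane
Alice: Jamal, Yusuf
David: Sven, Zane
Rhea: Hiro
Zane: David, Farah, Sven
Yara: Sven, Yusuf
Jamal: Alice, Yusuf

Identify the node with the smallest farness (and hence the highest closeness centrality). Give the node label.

Sven

Farness (sum of distances to all others) for each node — Alice:25, David:22, Farah:19, Hiro:22, Jamal:25, Rhea:30, Sven:16, Yara:17, Yusuf:18, Zane:18.
The smallest farness is 16, for Sven, so Sven has the highest closeness.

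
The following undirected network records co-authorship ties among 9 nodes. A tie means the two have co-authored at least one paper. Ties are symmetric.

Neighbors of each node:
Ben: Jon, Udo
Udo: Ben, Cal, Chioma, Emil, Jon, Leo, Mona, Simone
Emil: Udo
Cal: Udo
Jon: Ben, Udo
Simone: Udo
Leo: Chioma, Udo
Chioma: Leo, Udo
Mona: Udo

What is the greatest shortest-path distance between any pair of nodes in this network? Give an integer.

2

Eccentricity of each node (its greatest distance to any other): Ben:2, Cal:2, Chioma:2, Emil:2, Jon:2, Leo:2, Mona:2, Simone:2, Udo:1.
The maximum eccentricity is 2, realized for instance by the pair Ben–Mona via Ben – Udo – Mona. So the diameter is 2.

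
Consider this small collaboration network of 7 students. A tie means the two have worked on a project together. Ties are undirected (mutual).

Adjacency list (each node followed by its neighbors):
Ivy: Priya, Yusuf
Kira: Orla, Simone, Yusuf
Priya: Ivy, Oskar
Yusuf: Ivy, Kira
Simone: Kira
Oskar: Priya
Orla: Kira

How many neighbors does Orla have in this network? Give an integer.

1

Orla is directly tied to Kira. That is 1 neighbor, so the degree of Orla is 1.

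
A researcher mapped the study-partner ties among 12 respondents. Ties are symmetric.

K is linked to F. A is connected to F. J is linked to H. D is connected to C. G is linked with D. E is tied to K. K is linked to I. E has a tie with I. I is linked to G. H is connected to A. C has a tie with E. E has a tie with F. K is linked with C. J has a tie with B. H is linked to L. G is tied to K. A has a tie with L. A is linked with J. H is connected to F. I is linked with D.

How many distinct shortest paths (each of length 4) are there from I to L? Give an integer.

The shortest distance is 4. The length-4 paths are: I–K–F–H–L; I–E–F–H–L; I–K–F–A–L; I–E–F–A–L.
That gives 4 distinct shortest paths.

4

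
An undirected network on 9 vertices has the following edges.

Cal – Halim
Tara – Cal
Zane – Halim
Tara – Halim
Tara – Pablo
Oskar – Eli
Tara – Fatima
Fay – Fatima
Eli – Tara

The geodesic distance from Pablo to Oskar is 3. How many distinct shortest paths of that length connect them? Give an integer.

The shortest distance is 3, and the only length-3 path is Pablo–Tara–Eli–Oskar. So there is exactly 1 shortest path.

1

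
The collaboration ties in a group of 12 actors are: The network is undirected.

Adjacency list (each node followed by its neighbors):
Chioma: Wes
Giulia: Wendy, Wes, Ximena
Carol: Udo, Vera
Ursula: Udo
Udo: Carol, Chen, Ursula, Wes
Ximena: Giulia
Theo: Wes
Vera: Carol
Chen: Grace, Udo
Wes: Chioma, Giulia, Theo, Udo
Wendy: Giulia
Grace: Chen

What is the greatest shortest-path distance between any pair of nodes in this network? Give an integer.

Eccentricity of each node (its greatest distance to any other): Carol:4, Chen:4, Chioma:4, Giulia:4, Grace:5, Theo:4, Udo:3, Ursula:4, Vera:5, Wendy:5, Wes:3, Ximena:5.
The maximum eccentricity is 5, realized for instance by the pair Wendy–Vera via Wendy – Giulia – Wes – Udo – Carol – Vera. So the diameter is 5.

5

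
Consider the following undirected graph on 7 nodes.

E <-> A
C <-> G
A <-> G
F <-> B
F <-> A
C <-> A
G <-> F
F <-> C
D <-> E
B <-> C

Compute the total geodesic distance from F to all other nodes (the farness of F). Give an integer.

Distances from F: A:1, B:1, C:1, D:3, E:2, G:1.
Sum = 1 + 1 + 1 + 3 + 2 + 1 = 9.

9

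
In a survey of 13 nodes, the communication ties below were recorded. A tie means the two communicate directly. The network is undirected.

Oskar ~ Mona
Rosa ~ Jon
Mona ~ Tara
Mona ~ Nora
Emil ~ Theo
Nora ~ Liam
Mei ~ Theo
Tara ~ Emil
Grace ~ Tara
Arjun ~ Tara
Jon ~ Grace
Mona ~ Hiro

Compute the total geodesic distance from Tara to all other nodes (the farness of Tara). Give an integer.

Distances from Tara: Arjun:1, Emil:1, Grace:1, Hiro:2, Jon:2, Liam:3, Mei:3, Mona:1, Nora:2, Oskar:2, Rosa:3, Theo:2.
Sum = 1 + 1 + 1 + 2 + 2 + 3 + 3 + 1 + 2 + 2 + 3 + 2 = 23.

23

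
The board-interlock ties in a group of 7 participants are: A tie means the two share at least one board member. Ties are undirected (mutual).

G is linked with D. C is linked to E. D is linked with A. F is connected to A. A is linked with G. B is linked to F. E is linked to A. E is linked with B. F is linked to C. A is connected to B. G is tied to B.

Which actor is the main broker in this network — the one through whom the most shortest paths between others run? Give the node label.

A

Unnormalized betweenness of each node: A:16/3, B:11/6, C:1/3, D:0, E:2, F:2, G:1/2.
A has the largest value, 16/3, making it the main broker — the node through which the most shortest paths run.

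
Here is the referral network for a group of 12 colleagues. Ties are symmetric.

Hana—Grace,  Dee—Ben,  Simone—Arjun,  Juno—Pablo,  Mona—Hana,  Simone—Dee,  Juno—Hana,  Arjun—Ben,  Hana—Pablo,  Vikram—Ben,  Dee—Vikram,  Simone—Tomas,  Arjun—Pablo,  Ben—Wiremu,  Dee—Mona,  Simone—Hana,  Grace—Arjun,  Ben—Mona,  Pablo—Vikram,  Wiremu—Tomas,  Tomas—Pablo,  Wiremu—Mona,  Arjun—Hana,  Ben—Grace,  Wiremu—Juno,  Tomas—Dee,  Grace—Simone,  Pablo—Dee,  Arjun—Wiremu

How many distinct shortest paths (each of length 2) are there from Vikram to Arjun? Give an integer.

2

The shortest distance is 2. The length-2 paths are: Vikram–Pablo–Arjun; Vikram–Ben–Arjun.
That gives 2 distinct shortest paths.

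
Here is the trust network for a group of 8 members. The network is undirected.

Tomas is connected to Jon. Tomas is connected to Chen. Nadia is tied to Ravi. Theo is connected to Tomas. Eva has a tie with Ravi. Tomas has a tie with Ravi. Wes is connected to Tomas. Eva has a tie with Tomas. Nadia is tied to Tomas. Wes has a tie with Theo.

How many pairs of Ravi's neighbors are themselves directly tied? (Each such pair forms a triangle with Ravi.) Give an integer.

Ravi's neighbors: Eva, Nadia, and Tomas.
Neighbor pairs that are themselves tied: Ravi–Eva–Tomas; Ravi–Nadia–Tomas. Each forms one triangle with Ravi, for 2 in total.

2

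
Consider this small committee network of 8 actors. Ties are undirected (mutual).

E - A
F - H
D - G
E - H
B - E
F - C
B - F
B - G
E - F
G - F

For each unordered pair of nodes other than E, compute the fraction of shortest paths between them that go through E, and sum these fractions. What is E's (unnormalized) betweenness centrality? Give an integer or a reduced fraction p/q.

13/2

Pairs whose geodesics pass through E — F–A: 1; C–A: 1; A–D: 2/2; A–B: 1; A–G: 2/2; A–H: 1; B–H: 1/2.
All other pairs contribute 0.
Summing the contributions gives betweenness(E) = 13/2.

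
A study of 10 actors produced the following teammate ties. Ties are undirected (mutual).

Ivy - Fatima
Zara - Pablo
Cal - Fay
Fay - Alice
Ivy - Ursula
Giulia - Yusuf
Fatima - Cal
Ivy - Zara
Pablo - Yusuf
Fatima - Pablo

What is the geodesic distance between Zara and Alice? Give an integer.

One shortest route is Zara – Ivy – Fatima – Cal – Fay – Alice, which uses 5 edges, and at distance 4 from Zara we only reach {Fay}, which does not include Alice. So d(Zara,Alice) = 5.

5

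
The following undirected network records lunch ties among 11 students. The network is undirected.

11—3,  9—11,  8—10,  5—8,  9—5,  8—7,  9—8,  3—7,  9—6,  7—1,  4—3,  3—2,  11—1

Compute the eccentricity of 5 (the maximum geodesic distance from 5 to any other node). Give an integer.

Distances from 5: 1:3, 2:4, 3:3, 4:4, 6:2, 7:2, 8:1, 9:1, 10:2, 11:2.
The largest is 4 (to 4 and 2), so the eccentricity of 5 is 4.

4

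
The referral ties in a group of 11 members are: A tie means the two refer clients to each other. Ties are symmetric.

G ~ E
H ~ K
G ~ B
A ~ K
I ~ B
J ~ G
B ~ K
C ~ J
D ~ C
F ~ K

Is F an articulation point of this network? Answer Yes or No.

Even without F, every remaining node can still reach every other (the residual graph is connected), so F is not a cut vertex.

No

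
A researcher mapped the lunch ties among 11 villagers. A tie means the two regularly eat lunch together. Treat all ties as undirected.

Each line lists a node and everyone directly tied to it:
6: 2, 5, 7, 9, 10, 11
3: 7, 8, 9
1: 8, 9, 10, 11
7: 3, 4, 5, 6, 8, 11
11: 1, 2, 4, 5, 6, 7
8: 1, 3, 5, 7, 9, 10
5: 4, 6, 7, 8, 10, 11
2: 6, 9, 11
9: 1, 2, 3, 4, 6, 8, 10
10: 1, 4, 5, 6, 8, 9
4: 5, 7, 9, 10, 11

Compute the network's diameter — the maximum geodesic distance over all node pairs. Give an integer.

Eccentricity of each node (its greatest distance to any other): 1:2, 2:2, 3:2, 4:2, 5:2, 6:2, 7:2, 8:2, 9:2, 10:2, 11:2.
The maximum eccentricity is 2, realized for instance by the pair 2–5 via 2 – 11 – 5. So the diameter is 2.

2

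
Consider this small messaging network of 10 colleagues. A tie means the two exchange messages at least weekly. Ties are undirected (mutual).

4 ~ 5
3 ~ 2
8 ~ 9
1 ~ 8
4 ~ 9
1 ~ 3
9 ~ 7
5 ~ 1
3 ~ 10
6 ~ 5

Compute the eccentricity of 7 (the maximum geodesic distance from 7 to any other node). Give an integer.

Distances from 7: 1:3, 2:5, 3:4, 4:2, 5:3, 6:4, 8:2, 9:1, 10:5.
The largest is 5 (to 2 and 10), so the eccentricity of 7 is 5.

5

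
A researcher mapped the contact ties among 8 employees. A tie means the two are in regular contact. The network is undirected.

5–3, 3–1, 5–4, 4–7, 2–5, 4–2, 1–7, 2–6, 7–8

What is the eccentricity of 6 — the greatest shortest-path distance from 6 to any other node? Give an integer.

4

Distances from 6: 1:4, 2:1, 3:3, 4:2, 5:2, 7:3, 8:4.
The largest is 4 (to 1 and 8), so the eccentricity of 6 is 4.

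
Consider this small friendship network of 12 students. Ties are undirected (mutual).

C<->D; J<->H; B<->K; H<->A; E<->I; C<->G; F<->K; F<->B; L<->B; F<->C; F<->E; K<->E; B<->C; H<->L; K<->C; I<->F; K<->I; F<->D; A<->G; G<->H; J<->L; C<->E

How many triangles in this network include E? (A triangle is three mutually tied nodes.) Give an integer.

5

E's neighbors: C, F, I, and K.
Neighbor pairs that are themselves tied: E–C–F; E–C–K; E–F–I; E–F–K; E–I–K. Each forms one triangle with E, for 5 in total.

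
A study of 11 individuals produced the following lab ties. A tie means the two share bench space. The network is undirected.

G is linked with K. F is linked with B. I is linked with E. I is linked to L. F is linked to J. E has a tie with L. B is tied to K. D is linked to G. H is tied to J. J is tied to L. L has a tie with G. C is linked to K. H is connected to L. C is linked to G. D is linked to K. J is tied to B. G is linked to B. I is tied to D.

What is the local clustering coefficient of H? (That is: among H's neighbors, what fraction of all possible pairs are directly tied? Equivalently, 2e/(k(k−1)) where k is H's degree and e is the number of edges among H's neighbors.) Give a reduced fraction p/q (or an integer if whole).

1

H's neighbors: J and L (k = 2).
Possible neighbor pairs: C(2,2) = 1. Edges among them: J–L → e = 1.
Clustering(H) = 1/1.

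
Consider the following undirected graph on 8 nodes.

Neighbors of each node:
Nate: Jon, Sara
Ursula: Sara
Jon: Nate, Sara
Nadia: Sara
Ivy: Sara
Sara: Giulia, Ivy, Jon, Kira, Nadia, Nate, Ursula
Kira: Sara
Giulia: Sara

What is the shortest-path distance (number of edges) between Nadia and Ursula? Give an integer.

One shortest route is Nadia – Sara – Ursula, which uses 2 edges, and Nadia and Ursula are not directly tied, so nothing shorter exists. So d(Nadia,Ursula) = 2.

2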